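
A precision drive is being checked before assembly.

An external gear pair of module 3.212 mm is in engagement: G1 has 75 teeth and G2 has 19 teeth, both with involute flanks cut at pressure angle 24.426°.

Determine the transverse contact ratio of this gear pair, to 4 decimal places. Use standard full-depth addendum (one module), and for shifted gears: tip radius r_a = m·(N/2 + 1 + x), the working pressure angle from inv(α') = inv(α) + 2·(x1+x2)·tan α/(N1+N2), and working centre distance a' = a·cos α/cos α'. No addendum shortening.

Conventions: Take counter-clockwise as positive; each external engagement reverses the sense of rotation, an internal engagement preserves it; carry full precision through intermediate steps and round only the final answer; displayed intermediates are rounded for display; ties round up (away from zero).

topology: single-mesh involute geometry — m = 3.212, 75T/19T pair
base radii: r_b1 = 109.669256, r_b2 = 27.782878
tip radii: r_a1 = 123.662000, r_a2 = 33.726000
no profile shift: α' = α, a' = a
action lengths: √(r_a1²−r_b1²) = 57.139693, √(r_a2²−r_b2²) = 19.119486
base pitch p_b = π·m·cos α = 9.187630
CR = (57.139693 + 19.119486 − 150.964000·sin 24.42600°)/9.187630 = 1.505601
contact ratio ≈ 1.5056

1.5056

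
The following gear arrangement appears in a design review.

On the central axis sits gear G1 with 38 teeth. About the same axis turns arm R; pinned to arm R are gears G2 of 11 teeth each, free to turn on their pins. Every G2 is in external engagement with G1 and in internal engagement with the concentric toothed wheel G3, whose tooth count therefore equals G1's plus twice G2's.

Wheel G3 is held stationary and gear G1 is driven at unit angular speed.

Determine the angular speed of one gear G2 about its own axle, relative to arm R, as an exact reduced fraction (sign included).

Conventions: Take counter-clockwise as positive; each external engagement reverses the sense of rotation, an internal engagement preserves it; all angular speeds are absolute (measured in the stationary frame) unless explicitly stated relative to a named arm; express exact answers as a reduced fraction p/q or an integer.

class = planetary set [G3 = 38+2·11 = 60; Willis about the carrier]
ring teeth: 38 + 2·11 = 60
38(ω_sun−ω_arm) = −60(ω_ring−ω_arm),  ω_ring = 0, ω_sun = 1
38(1−ω_arm) = −60(0−ω_arm)  ⇒  98·ω_arm = 38  ⇒  ω_arm = 19/49
sun–planet mesh: 38·(1−19/49) = −11·(ω_p−ω_arm)  ⇒  ω_p−ω_arm = -1140/539
exact speed ratio = -1140/539

-1140/539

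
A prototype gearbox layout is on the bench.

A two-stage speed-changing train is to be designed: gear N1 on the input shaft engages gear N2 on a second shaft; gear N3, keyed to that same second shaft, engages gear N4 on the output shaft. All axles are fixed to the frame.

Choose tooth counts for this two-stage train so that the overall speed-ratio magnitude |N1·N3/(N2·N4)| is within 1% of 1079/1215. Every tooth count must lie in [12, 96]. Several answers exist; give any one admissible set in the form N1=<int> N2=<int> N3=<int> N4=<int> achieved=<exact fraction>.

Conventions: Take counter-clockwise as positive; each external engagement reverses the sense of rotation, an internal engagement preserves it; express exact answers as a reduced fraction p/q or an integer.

topology: fixed-axis compound train — 2 stages, target 1079/1215
target = 1079/1215 in lowest terms: an exact hit needs N1·N3 = k·1079 and N2·N4 = k·1215 for one integer k, every count in [12, 96]; additionally prefer no 1:1 stage (N1 ≠ N2, N3 ≠ N4)
k = 1: N1·N3 = 1079 = 13·83, N2·N4 = 1215 = 15·81
achieved = 13·83/(15·81) = 1079/1215; |achieved − target| = 0 ≤ 1079/121500 ✓

N1=13 N2=15 N3=83 N4=81 achieved=1079/1215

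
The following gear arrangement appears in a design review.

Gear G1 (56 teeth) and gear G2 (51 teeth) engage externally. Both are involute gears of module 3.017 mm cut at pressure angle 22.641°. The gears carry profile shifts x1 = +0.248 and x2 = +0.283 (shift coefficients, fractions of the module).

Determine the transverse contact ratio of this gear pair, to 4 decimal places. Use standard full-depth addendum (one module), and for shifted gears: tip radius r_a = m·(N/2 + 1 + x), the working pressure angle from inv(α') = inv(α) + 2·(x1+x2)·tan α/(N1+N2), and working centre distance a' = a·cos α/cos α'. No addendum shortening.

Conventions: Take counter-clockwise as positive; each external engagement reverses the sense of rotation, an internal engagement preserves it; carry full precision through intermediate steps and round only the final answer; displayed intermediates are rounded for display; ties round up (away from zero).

topology: single-mesh involute geometry — m = 3.017, 56T/51T pair
base radii: r_b1 = 77.965856, r_b2 = 71.004619
tip radii: r_a1 = 88.241216, r_a2 = 80.804311
inv(α') = inv(22.641°) + 2·(+0.248+0.283)·tan α/(56+51) = 0.02607947  ⇒  α' = 23.92161°
a' = a·cos α / cos α' = 161.4095·cos 22.641°/cos 23.92161° = 162.969371
action lengths: √(r_a1²−r_b1²) = 41.325991, √(r_a2²−r_b2²) = 38.570465
base pitch p_b = π·m·cos α = 8.747749
CR = (41.325991 + 38.570465 − 162.969371·sin 23.92161°)/8.747749 = 1.579216
contact ratio ≈ 1.5792

1.5792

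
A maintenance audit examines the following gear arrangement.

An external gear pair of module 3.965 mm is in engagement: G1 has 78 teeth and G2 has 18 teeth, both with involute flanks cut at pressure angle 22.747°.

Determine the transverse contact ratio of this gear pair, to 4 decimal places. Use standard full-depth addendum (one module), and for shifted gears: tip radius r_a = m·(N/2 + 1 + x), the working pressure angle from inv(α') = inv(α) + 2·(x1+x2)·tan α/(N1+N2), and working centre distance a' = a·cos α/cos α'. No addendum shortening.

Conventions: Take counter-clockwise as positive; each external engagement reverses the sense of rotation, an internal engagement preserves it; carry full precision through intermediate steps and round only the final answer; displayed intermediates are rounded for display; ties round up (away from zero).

1.5609

class = single-mesh tooth geometry [involute pair 78T × 18T, m = 3.965]
base radii: r_b1 = 142.607678, r_b2 = 32.909464
tip radii: r_a1 = 158.600000, r_a2 = 39.650000
no profile shift: α' = α, a' = a
action lengths: √(r_a1²−r_b1²) = 69.404684, √(r_a2²−r_b2²) = 22.115372
base pitch p_b = π·m·cos α = 11.487570
CR = (69.404684 + 22.115372 − 190.320000·sin 22.74700°)/11.487570 = 1.560854
contact ratio ≈ 1.5609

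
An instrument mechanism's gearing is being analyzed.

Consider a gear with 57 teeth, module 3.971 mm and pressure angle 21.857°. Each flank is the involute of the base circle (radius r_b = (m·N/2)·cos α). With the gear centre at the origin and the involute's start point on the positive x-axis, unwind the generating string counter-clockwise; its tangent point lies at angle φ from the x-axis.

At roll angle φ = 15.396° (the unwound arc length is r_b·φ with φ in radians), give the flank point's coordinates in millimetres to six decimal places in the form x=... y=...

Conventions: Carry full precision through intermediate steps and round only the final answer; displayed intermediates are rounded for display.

x=108.762114 y=0.674439

class = single-mesh tooth geometry [base-circle involute, m = 3.971, 57T]
pitch radius r_p = m·N/2 = 3.971·57/2 = 113.173500
base radius r_b = r_p·cos α = 113.173500·cos 21.857° = 105.038127
roll angle φ = 15.396° = 0.26871089 rad
x = r_b·(cos φ + φ·sin φ) = 108.762114
y = r_b·(sin φ − φ·cos φ) = 0.674439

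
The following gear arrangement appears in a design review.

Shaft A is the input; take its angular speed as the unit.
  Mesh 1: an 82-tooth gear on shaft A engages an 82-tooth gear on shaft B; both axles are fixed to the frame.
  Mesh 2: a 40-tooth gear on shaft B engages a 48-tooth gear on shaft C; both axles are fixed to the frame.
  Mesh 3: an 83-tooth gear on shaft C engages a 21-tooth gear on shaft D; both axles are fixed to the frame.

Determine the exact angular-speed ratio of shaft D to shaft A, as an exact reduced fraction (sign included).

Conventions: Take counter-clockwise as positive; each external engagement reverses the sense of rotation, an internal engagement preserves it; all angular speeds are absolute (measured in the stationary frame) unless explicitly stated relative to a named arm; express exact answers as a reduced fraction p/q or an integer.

class = fixed-axis compound train [3 meshes; 3 ratios multiply, 3 sense flips]
mesh 1 [82T→82T]: running ratio 1, sense −
mesh 2 [40T→48T]: running ratio 5/6, sense +
mesh 3 [83T→21T]: running ratio 415/126, sense −
ω_out/ω_in = -415/126

-415/126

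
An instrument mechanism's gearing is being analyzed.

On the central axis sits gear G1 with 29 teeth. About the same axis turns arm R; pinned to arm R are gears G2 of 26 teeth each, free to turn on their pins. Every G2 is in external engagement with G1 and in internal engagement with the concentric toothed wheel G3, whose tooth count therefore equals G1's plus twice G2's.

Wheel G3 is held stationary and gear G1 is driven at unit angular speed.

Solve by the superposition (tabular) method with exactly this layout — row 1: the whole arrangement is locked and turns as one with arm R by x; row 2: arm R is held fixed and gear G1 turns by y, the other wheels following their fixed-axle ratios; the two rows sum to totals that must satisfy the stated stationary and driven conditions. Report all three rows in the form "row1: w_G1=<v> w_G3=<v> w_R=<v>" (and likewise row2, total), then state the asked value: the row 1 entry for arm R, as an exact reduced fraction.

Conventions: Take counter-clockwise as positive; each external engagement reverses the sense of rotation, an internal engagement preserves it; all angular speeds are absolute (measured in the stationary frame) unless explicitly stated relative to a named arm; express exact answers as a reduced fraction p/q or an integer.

planetary set (29T centre, 26T on arm, 81T internal) — Willis relation
row 1 — lock + rotate with arm: ω_sun = ω_ring = ω_arm = x
superposition row 2 [arm held]: sun y, ring −(29/81)·y, arm 0
boundary: total ω_ring = x − (29/81)·y = 0 and total ω_sun = x + y = 1  ⇒  y = 81/110, x = 29/110
row 2 ring = −(29/81)·81/110 = -29/110
totals (row 1 + row 2): sun 29/110 + 81/110 = 1, ring 29/110 + (-29/110) = 0, arm 29/110 + 0 = 29/110
asked cell (row1, arm) = 29/110

row1: w_G1=29/110 w_G3=29/110 w_R=29/110
row2: w_G1=81/110 w_G3=-29/110 w_R=0
total: w_G1=1 w_G3=0 w_R=29/110
asked value: 29/110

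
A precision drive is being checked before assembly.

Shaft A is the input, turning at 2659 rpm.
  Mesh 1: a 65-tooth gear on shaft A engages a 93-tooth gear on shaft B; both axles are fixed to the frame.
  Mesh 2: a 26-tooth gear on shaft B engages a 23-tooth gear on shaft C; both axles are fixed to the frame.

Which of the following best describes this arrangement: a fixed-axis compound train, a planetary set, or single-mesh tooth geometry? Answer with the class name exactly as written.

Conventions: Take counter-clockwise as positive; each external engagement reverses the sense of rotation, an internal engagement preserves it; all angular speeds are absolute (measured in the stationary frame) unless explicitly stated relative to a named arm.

class = fixed-axis compound train [2 meshes; 2 ratios multiply, 2 sense flips]
classification: fixed-axis compound train

fixed-axis compound train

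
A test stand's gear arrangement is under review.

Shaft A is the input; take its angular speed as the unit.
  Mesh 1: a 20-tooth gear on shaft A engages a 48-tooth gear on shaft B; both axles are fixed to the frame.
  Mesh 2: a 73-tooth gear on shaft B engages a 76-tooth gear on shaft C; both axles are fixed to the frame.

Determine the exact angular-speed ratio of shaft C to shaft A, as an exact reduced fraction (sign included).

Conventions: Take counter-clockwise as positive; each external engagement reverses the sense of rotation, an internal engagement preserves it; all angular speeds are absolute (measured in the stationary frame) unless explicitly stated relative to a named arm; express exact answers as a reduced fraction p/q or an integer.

class = fixed-axis compound train [2 meshes; 2 ratios multiply, 2 sense flips]
mesh 1 [20T→48T]: running ratio 5/12, sense −
mesh 2 [73T→76T]: running ratio 365/912, sense +
ω_out/ω_in = 365/912

365/912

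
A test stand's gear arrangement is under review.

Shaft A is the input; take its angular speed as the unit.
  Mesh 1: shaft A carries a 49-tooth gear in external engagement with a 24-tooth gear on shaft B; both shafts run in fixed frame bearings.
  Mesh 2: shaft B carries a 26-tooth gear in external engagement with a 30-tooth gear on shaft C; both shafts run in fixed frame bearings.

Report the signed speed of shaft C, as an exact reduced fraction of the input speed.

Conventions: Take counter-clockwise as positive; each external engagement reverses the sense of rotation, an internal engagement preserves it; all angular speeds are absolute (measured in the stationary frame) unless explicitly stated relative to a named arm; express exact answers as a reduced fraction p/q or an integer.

2-mesh fixed-axis compound train (all bearings frame-fixed)
mesh 1 [49T→24T]: |ω|/ω_in = 1×49/24 = 49/24, sense flips to −
mesh 2 [26T→30T]: |ω|/ω_in = (49/24)×26/30 = 637/360, sense flips to +
signed output speed (× input speed) = 637/360

637/360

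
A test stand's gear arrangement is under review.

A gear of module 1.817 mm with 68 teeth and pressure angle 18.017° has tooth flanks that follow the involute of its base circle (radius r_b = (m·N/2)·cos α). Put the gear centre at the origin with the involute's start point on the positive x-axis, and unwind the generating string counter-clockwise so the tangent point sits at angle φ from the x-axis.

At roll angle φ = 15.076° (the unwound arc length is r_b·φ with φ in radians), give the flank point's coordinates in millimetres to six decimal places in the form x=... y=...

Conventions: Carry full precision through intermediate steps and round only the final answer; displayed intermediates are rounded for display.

class = single-mesh tooth geometry [base-circle involute, m = 1.817, 68T]
pitch radius r_p = m·N/2 = 1.817·68/2 = 61.778000
base radius r_b = r_p·cos α = 61.778000·cos 18.017° = 58.748703
roll angle φ = 15.076° = 0.26312584 rad
x = r_b·(cos φ + φ·sin φ) = 60.747375
y = r_b·(sin φ − φ·cos φ) = 0.354289

x=60.747375 y=0.354289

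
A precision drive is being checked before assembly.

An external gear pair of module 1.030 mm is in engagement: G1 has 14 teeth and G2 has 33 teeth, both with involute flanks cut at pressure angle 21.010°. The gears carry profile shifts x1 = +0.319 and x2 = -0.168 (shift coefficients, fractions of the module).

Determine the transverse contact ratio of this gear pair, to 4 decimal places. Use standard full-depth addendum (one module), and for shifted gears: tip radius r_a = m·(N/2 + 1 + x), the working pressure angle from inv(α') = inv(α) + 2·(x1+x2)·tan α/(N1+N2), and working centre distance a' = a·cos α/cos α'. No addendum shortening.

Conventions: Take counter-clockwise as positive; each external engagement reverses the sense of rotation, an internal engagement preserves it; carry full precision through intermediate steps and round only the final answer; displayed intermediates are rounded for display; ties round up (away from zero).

single-mesh involute tooth geometry (14T engaging 33T at module 1.030)
base radii: r_b1 = 6.730664, r_b2 = 15.865136
tip radii: r_a1 = 8.568570, r_a2 = 17.851960
inv(α') = inv(21.010°) + 2·(+0.319-0.168)·tan α/(14+33) = 0.01983844  ⇒  α' = 21.92412°
a' = a·cos α / cos α' = 24.2050·cos 21.010°/cos 21.92412° = 24.357344
action lengths: √(r_a1²−r_b1²) = 5.302693, √(r_a2²−r_b2²) = 8.184738
base pitch p_b = π·m·cos α = 3.020715
CR = (5.302693 + 8.184738 − 24.357344·sin 21.92412°)/3.020715 = 1.454267
contact ratio ≈ 1.4543

1.4543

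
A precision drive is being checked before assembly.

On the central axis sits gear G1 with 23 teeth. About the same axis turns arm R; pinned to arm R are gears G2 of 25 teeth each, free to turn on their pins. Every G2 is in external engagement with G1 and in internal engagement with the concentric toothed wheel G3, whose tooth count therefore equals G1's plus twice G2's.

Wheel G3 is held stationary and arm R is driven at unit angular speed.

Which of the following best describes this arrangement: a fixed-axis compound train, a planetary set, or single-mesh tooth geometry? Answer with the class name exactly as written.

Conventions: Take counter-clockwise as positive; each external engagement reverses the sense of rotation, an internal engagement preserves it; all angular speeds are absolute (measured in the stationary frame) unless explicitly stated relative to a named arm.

planetary set (23T centre, 25T on arm, 73T internal) — Willis relation
classification: planetary set

planetary set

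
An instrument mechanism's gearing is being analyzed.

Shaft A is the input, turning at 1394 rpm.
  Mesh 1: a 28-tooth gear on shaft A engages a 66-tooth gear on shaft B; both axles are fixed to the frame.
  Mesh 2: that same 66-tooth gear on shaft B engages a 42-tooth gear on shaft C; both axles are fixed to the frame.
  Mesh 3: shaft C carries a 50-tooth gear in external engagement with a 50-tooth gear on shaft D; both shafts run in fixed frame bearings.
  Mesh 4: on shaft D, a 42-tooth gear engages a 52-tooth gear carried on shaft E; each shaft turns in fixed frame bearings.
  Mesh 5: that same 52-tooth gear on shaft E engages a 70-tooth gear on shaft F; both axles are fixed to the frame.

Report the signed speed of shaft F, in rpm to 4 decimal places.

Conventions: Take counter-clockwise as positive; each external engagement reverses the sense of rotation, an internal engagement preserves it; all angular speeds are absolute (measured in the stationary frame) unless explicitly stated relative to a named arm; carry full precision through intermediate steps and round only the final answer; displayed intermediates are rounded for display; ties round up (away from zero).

-557.6000 rpm

class = fixed-axis compound train [5 meshes; 5 ratios multiply, 5 sense flips]
mesh 1 [28T→66T]: ω = 1394.0000×28/66 = 591.3939 rpm, sense flips to −
mesh 2 [66T→42T]: ω = 591.3939×66/42 = 929.3333 rpm, sense flips to +
mesh 3 [50T→50T]: ω = 929.3333×50/50 = 929.3333 rpm, sense flips to −
mesh 4 [42T→52T]: ω = 929.3333×42/52 = 750.6154 rpm, sense flips to +
mesh 5 [52T→70T]: ω = 750.6154×52/70 = 557.6000 rpm, sense flips to −
signed output speed = -557.6000 rpm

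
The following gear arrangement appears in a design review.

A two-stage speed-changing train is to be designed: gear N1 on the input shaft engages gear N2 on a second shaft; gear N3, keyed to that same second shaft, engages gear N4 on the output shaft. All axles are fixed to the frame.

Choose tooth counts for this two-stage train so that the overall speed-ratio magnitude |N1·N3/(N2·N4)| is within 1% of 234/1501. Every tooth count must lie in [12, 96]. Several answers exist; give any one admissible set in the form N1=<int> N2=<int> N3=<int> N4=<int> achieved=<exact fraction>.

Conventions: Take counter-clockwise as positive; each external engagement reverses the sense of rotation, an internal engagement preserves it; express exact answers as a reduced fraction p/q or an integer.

N1=13 N2=19 N3=18 N4=79 achieved=234/1501

2-stage fixed-axis compound train for ratio 234/1501
target = 234/1501 in lowest terms: an exact hit needs N1·N3 = k·234 and N2·N4 = k·1501 for one integer k, every count in [12, 96]; additionally prefer no 1:1 stage (N1 ≠ N2, N3 ≠ N4)
k = 1: N1·N3 = 234 = 13·18, N2·N4 = 1501 = 19·79
achieved = 13·18/(19·79) = 234/1501; |achieved − target| = 0 ≤ 117/75050 ✓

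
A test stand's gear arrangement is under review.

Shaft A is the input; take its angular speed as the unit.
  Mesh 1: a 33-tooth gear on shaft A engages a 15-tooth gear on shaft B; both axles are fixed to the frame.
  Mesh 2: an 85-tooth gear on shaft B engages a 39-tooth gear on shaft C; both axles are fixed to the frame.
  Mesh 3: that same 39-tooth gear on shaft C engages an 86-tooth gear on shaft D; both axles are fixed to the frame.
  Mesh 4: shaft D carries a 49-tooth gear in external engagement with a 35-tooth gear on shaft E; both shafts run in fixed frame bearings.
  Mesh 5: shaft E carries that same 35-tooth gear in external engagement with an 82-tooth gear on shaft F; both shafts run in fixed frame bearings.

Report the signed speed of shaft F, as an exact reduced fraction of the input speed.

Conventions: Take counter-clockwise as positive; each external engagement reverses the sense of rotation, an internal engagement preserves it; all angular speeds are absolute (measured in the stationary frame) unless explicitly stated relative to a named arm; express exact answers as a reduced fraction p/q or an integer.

5-mesh fixed-axis compound train (all bearings frame-fixed)
mesh 1 [33T→15T]: |ω|/ω_in = 1×33/15 = 11/5, sense flips to −
mesh 2 [85T→39T]: |ω|/ω_in = (11/5)×85/39 = 187/39, sense flips to +
mesh 3 [39T→86T]: |ω|/ω_in = (187/39)×39/86 = 187/86, sense flips to −
mesh 4 [49T→35T]: |ω|/ω_in = (187/86)×49/35 = 1309/430, sense flips to +
mesh 5 [35T→82T]: |ω|/ω_in = (1309/430)×35/82 = 9163/7052, sense flips to −
signed output speed (× input speed) = -9163/7052

-9163/7052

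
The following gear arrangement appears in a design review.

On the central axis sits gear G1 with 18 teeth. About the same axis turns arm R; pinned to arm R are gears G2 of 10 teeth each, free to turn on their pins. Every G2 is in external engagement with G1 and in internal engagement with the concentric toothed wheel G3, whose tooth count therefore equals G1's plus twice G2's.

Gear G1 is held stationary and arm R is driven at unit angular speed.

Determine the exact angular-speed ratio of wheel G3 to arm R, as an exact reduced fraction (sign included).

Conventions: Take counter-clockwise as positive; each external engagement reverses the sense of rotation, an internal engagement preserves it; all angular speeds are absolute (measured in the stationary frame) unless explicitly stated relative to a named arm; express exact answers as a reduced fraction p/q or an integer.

28/19

recognized (axles ride arm R): planetary set, 18/10/38 teeth
ring teeth: 18 + 2·10 = 38
18(ω_sun−ω_arm) = −38(ω_ring−ω_arm),  ω_sun = 0, ω_arm = 1
ω_ring = 1 − (18/38)(0−1) = 28/19
ω_out/ω_in = 28/19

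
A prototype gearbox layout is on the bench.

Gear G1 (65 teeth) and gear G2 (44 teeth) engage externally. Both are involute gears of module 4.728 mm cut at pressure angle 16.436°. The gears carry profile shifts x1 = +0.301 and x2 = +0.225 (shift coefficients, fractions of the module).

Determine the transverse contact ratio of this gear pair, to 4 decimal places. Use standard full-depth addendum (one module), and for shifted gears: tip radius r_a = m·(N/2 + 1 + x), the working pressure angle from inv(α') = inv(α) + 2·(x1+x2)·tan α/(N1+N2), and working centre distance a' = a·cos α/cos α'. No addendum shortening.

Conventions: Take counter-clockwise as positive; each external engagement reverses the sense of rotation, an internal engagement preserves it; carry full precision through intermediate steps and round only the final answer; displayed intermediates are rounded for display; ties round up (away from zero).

single-mesh involute tooth geometry (65T engaging 44T at module 4.728)
base radii: r_b1 = 147.380897, r_b2 = 99.765530
tip radii: r_a1 = 159.811128, r_a2 = 109.807800
inv(α') = inv(16.436°) + 2·(+0.301+0.225)·tan α/(65+44) = 0.01098371  ⇒  α' = 18.12031°
a' = a·cos α / cos α' = 257.6760·cos 16.436°/cos 18.12031° = 260.043127
action lengths: √(r_a1²−r_b1²) = 61.793753, √(r_a2²−r_b2²) = 45.875832
base pitch p_b = π·m·cos α = 14.246484
CR = (61.793753 + 45.875832 − 260.043127·sin 18.12031°)/14.246484 = 1.880653
contact ratio ≈ 1.8807

1.8807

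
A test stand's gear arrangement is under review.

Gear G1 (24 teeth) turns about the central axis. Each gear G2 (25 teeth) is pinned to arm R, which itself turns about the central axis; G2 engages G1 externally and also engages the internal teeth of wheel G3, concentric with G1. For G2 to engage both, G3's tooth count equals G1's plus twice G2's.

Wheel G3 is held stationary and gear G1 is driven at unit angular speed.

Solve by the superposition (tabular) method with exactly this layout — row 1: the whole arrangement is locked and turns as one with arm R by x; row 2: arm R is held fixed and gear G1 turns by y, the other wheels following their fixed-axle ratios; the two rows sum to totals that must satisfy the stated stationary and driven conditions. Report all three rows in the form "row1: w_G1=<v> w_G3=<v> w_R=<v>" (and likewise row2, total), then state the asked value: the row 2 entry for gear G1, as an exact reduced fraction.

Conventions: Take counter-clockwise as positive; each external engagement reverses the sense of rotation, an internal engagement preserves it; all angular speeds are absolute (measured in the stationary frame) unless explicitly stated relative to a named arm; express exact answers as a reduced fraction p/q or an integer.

class = planetary set [G3 = 24+2·25 = 74; Willis about the carrier]
row 1 — lock + rotate with arm: ω_sun = ω_ring = ω_arm = x
row 2 — arm fixed, fixed-axis ratios: sun y, ring −(24/74)·y, arm 0
boundary: total ω_ring = x − (24/74)·y = 0 and total ω_sun = x + y = 1  ⇒  y = 37/49, x = 12/49
row 2 ring = −(24/74)·37/49 = -12/49
totals (row 1 + row 2): sun 12/49 + 37/49 = 1, ring 12/49 + (-12/49) = 0, arm 12/49 + 0 = 12/49
asked cell (row2, sun) = 37/49

row1: w_G1=12/49 w_G3=12/49 w_R=12/49
row2: w_G1=37/49 w_G3=-12/49 w_R=0
total: w_G1=1 w_G3=0 w_R=12/49
asked value: 37/49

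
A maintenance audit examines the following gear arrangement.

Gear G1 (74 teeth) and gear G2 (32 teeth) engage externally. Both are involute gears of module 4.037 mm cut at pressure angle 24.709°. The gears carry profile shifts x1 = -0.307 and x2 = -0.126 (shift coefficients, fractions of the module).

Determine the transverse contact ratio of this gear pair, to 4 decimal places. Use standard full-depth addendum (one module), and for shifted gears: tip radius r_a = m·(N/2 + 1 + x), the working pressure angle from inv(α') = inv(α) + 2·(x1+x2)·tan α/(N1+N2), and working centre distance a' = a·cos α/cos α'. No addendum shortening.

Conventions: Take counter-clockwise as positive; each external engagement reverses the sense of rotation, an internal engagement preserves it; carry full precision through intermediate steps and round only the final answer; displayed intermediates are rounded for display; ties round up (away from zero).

single-mesh involute tooth geometry (74T engaging 32T at module 4.037)
base radii: r_b1 = 135.693152, r_b2 = 58.678120
tip radii: r_a1 = 152.166641, r_a2 = 68.120338
inv(α') = inv(24.709°) + 2·(-0.307-0.126)·tan α/(74+32) = 0.02512628  ⇒  α' = 23.64036°
a' = a·cos α / cos α' = 213.9610·cos 24.709°/cos 23.64036° = 212.177075
action lengths: √(r_a1²−r_b1²) = 68.862582, √(r_a2²−r_b2²) = 34.601426
base pitch p_b = π·m·cos α = 11.521422
CR = (68.862582 + 34.601426 − 212.177075·sin 23.64036°)/11.521422 = 1.595477
contact ratio ≈ 1.5955

1.5955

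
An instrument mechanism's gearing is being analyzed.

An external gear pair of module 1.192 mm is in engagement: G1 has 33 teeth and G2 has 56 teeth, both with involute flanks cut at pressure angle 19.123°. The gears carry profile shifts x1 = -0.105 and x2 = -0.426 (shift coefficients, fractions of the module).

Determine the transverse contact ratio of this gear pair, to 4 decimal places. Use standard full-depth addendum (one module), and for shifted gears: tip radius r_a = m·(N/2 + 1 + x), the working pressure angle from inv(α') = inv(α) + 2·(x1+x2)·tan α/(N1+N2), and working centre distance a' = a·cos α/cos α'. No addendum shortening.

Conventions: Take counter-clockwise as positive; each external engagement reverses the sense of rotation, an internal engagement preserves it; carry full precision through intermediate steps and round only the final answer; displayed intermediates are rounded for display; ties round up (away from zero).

1.9392

class = single-mesh tooth geometry [involute pair 33T × 56T, m = 1.192]
base radii: r_b1 = 18.582670, r_b2 = 31.534228
tip radii: r_a1 = 20.734840, r_a2 = 34.060208
inv(α') = inv(19.123°) + 2·(-0.105-0.426)·tan α/(33+56) = 0.00883396  ⇒  α' = 16.88221°
a' = a·cos α / cos α' = 53.0440·cos 19.123°/cos 16.88221° = 52.374021
action lengths: √(r_a1²−r_b1²) = 9.198802, √(r_a2²−r_b2²) = 12.872071
base pitch p_b = π·m·cos α = 3.538132
CR = (9.198802 + 12.872071 − 52.374021·sin 16.88221°)/3.538132 = 1.939211
contact ratio ≈ 1.9392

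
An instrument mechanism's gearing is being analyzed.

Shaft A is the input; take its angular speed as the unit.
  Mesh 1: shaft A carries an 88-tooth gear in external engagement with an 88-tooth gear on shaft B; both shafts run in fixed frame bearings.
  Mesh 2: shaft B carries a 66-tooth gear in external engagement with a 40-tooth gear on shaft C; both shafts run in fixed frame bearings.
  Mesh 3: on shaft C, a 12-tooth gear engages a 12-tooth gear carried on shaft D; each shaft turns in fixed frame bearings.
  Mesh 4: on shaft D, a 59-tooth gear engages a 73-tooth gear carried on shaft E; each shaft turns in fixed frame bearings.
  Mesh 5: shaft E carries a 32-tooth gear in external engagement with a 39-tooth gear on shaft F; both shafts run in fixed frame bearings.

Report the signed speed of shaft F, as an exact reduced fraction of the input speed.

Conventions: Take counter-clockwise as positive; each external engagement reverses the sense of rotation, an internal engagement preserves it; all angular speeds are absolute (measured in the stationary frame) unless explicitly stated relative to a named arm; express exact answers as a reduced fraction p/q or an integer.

-5192/4745

5-mesh fixed-axis compound train (all bearings frame-fixed)
mesh 1 [88T→88T]: |ω|/ω_in = 1×88/88 = 1, sense flips to −
mesh 2 [66T→40T]: |ω|/ω_in = 1×66/40 = 33/20, sense flips to +
mesh 3 [12T→12T]: |ω|/ω_in = (33/20)×12/12 = 33/20, sense flips to −
mesh 4 [59T→73T]: |ω|/ω_in = (33/20)×59/73 = 1947/1460, sense flips to +
mesh 5 [32T→39T]: |ω|/ω_in = (1947/1460)×32/39 = 5192/4745, sense flips to −
signed output speed (× input speed) = -5192/4745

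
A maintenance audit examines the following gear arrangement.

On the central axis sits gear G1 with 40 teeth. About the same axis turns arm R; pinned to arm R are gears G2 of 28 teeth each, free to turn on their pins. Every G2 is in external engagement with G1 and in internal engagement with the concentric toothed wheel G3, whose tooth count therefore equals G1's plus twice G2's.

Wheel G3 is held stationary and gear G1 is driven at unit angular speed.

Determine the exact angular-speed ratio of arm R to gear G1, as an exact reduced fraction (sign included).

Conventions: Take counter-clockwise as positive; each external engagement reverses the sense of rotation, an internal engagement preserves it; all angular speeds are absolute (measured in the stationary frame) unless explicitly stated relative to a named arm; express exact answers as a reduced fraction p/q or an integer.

5/17

class = planetary set [G3 = 40+2·28 = 96; Willis about the carrier]
ring teeth: 40 + 2·28 = 96
40(ω_sun−ω_arm) = −96(ω_ring−ω_arm),  ω_ring = 0, ω_sun = 1
40(1−ω_arm) = −96(0−ω_arm)  ⇒  136·ω_arm = 40  ⇒  ω_arm = 5/17
ω_out/ω_in = 5/17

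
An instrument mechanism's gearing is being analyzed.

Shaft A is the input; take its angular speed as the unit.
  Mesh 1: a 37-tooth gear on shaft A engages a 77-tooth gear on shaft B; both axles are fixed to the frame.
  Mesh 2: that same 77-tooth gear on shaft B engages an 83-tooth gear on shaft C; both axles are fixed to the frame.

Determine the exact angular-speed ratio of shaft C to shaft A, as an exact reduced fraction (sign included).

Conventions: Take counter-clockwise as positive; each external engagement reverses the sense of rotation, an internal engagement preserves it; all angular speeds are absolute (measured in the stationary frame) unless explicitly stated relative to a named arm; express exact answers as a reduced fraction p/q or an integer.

class = fixed-axis compound train [2 meshes; 2 ratios multiply, 2 sense flips]
mesh 1 [37T→77T]: running ratio 37/77, sense −
mesh 2 [77T→83T]: running ratio 37/83, sense +
ω_out/ω_in = 37/83

37/83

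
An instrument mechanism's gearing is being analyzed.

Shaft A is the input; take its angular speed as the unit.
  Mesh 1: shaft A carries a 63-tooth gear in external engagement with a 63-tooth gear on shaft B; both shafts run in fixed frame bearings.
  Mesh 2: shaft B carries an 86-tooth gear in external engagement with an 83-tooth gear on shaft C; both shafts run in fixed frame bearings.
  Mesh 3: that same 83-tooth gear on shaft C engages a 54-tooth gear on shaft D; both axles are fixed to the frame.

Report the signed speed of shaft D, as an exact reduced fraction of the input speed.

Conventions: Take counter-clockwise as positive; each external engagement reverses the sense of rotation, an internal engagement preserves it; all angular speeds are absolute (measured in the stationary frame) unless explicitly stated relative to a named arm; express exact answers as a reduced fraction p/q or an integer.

-43/27

3-mesh fixed-axis compound train (all bearings frame-fixed)
mesh 1 [63T→63T]: |ω|/ω_in = 1×63/63 = 1, sense flips to −
mesh 2 [86T→83T]: |ω|/ω_in = 1×86/83 = 86/83, sense flips to +
mesh 3 [83T→54T]: |ω|/ω_in = (86/83)×83/54 = 43/27, sense flips to −
signed output speed (× input speed) = -43/27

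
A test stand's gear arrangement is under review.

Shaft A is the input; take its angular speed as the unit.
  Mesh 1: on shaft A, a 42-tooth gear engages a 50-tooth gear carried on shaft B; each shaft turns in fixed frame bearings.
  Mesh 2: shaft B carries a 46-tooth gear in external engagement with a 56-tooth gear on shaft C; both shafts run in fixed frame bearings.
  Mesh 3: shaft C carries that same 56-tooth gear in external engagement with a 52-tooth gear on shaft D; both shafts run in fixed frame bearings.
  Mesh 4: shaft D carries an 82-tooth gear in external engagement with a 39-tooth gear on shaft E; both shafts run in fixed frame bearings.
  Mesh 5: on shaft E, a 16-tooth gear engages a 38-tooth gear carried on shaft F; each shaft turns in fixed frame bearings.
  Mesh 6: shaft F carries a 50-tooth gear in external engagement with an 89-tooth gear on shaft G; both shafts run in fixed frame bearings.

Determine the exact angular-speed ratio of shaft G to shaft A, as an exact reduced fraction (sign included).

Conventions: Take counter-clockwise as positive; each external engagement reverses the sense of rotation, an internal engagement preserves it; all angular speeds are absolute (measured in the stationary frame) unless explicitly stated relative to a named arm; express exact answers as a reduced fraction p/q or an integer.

105616/285779

class = fixed-axis compound train [6 meshes; 6 ratios multiply, 6 sense flips]
mesh 1 [42T→50T]: running ratio 21/25, sense −
mesh 2 [46T→56T]: running ratio 69/100, sense +
mesh 3 [56T→52T]: running ratio 483/650, sense −
mesh 4 [82T→39T]: running ratio 6601/4225, sense +
mesh 5 [16T→38T]: running ratio 52808/80275, sense −
mesh 6 [50T→89T]: running ratio 105616/285779, sense +
ω_out/ω_in = 105616/285779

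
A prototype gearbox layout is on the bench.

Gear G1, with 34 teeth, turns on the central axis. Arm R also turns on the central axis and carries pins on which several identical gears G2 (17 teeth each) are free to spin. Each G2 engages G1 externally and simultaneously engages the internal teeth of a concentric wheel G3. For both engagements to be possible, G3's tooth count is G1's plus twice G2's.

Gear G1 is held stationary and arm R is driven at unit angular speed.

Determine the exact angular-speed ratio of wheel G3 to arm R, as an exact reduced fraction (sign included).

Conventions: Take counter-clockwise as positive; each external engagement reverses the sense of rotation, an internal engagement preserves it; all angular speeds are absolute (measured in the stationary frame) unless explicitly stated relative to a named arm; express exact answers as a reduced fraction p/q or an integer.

topology: planetary set — G1 34T / G2 17T / G3 68T, arm = carrier (Willis)
ring teeth: 34 + 2·17 = 68
34(ω_sun−ω_arm) = −68(ω_ring−ω_arm),  ω_sun = 0, ω_arm = 1
ω_ring = 1 − (34/68)(0−1) = 3/2
ω_out/ω_in = 3/2

3/2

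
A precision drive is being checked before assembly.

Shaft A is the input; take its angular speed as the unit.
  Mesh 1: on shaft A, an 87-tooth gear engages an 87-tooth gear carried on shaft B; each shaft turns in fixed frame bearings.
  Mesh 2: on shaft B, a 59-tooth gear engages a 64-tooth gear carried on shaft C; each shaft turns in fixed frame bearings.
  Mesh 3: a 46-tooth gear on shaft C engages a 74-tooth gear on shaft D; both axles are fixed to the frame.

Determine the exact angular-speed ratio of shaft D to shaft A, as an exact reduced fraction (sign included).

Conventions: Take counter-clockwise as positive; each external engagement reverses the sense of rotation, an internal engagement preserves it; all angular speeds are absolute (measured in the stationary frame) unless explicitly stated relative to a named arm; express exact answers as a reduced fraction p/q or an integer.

-1357/2368

class = fixed-axis compound train [3 meshes; 3 ratios multiply, 3 sense flips]
mesh 1 [87T→87T]: running ratio 1, sense −
mesh 2 [59T→64T]: running ratio 59/64, sense +
mesh 3 [46T→74T]: running ratio 1357/2368, sense −
ω_out/ω_in = -1357/2368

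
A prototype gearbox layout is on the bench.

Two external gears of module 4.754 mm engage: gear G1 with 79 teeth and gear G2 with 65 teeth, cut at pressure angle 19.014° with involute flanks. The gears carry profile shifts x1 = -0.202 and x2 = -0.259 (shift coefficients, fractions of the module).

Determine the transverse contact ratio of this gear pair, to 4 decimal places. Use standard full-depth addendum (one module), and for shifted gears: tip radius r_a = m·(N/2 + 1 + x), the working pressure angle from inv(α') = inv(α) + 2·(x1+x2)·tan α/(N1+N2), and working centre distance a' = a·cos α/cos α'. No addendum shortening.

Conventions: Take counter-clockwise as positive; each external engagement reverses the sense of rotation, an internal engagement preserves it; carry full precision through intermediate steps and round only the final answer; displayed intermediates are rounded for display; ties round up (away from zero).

single-mesh involute tooth geometry (79T engaging 65T at module 4.754)
base radii: r_b1 = 177.537371, r_b2 = 146.075052
tip radii: r_a1 = 191.576692, r_a2 = 158.027714
inv(α') = inv(19.014°) + 2·(-0.202-0.259)·tan α/(79+65) = 0.01053765  ⇒  α' = 17.87821°
a' = a·cos α / cos α' = 342.2880·cos 19.014°/cos 17.87821° = 340.032165
action lengths: √(r_a1²−r_b1²) = 71.986879, √(r_a2²−r_b2²) = 60.289614
base pitch p_b = π·m·cos α = 14.120256
CR = (71.986879 + 60.289614 − 340.032165·sin 17.87821°)/14.120256 = 1.975064
contact ratio ≈ 1.9751

1.9751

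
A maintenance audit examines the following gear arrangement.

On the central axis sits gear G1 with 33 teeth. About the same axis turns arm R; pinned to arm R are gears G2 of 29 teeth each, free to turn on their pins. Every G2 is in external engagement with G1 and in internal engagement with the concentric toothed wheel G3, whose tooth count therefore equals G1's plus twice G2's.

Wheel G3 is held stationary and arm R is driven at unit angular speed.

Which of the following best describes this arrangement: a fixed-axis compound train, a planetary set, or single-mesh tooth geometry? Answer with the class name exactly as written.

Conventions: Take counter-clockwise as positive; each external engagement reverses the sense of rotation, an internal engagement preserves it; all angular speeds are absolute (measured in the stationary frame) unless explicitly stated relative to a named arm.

planetary set

planetary set (33T centre, 29T on arm, 91T internal) — Willis relation
classification: planetary set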